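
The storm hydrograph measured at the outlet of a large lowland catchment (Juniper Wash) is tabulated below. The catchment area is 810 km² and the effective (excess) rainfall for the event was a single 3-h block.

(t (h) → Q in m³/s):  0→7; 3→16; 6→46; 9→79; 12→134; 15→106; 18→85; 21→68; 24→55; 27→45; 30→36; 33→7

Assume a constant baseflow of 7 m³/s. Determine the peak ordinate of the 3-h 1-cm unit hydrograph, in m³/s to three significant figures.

U_p ≈ 159 m³/s

Direct runoff: 0.0, 9.0, 39.0, 72.0, 127.0, 99.0, 78.0, 61.0, 48.0, 38.0, 29.0, 0.0 m³/s; ΣQ_DR = 600.0 m³/s, peak = 127.0 m³/s.
Runoff depth d = ΣQ_DR·Δt / A = 600.0 × 10800 / (810 km²) = 8.000 mm.
The 1-cm UH is the DRH scaled by (10 mm)/d, so U_p = 127.0 × 10/8.000 = 159 m³/s.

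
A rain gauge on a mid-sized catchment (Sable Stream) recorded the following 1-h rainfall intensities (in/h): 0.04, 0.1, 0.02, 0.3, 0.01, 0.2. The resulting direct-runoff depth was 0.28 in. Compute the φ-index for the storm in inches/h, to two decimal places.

φ ≈ 0.11 in/h

Only the 2 blocks with intensity above φ contribute runoff: 0.3, 0.2 in/h.
Σ(I−φ)·Δt = d  ⇒  (0.3+0.2 − 2φ)·1 = 0.28
φ = (0.5000 − 0.28/1) / 2 = 0.11 in/h.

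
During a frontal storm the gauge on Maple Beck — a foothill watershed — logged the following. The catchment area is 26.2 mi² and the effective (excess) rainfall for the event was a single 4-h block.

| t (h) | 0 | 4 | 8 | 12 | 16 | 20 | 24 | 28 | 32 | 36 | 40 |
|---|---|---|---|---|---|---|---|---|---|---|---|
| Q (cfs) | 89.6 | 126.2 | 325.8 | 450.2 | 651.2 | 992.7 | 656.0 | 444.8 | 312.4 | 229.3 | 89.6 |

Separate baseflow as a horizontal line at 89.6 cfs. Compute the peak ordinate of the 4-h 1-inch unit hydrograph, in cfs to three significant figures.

U_p ≈ 1130 cfs

Direct runoff: 0.0, 36.6, 236.2, 360.6, 561.6, 903.1, 566.4, 355.2, 222.8, 139.7, 0.0 cfs; ΣQ_DR = 3382 cfs, peak = 903.1 cfs.
Runoff depth d = ΣQ_DR·Δt / A = 3382 × 14400 / (26.2 mi²) = 0.8002 in.
The 1-inch UH is the DRH scaled by (1 in)/d, so U_p = 903.1 × 1/0.8002 = 1130 cfs.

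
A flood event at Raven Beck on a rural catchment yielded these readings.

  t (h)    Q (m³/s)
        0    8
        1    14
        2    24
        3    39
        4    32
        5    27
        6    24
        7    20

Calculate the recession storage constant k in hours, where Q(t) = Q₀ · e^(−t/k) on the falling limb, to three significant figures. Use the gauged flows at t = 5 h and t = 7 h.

k ≈ 6.66 h

On the falling limb, Q drops from 27 to 20 m³/s between t = 5 h and t = 7 h (Δt = 2 h).
k = −Δt / ln(Q₂/Q₁) = −2 / ln(20/27) = 6.66 h.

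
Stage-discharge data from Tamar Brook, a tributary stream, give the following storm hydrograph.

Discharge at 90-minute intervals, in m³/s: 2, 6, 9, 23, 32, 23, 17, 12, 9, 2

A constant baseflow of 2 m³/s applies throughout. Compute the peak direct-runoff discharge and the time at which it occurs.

Q_p = 30.0 m³/s at t = 6 h

Subtracting baseflow gives direct-runoff ordinates: 0.0, 4.0, 7.0, 21.0, 30.0, 21.0, 15.0, 10.0, 7.0, 0.0 m³/s.
The maximum is 30.0 m³/s, occurring at the reading for t = 6 h.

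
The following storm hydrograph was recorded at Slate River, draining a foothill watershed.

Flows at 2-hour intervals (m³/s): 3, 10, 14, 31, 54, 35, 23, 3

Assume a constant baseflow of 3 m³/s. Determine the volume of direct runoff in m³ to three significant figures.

V ≈ 1.07 × 10^6 m³

Direct-runoff ordinates (Q − Q_b): 0.0, 7.0, 11.0, 28.0, 51.0, 32.0, 20.0, 0.0 m³/s.
ΣQ_DR = 149.0 m³/s.
With Δt = 2 h = 7200 s, V = ΣQ_DR · Δt = 149.0 × 7200 = 1.07 × 10^6 m³.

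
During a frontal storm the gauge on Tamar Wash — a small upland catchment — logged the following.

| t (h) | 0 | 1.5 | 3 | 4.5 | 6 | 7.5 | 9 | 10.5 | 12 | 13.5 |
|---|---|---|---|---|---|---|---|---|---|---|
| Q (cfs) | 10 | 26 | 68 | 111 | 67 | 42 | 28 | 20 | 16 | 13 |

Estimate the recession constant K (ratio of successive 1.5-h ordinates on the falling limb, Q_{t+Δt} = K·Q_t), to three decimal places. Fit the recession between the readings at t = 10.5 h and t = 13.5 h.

Using the recession-limb readings at t = 10.5 h and t = 13.5 h: Q falls from 20 to 13 cfs over 2 intervals.
K = (Q₂/Q₁)^(1/2) = (13/20)^(1/2) = 0.806.

K ≈ 0.806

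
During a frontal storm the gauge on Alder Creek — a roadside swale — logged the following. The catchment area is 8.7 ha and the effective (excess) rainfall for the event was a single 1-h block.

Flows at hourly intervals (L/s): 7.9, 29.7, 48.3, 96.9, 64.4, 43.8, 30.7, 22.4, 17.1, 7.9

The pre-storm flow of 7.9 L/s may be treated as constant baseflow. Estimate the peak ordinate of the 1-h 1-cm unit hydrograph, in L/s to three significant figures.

Direct runoff: 0.0, 21.8, 40.4, 89.0, 56.5, 35.9, 22.8, 14.5, 9.2, 0.0 L/s; ΣQ_DR = 290.1 L/s, peak = 89.0 L/s.
Runoff depth d = ΣQ_DR·Δt / A = 290.1 × 3600 / (8.7 ha) = 12.00 mm.
The 1-cm UH is the DRH scaled by (10 mm)/d, so U_p = 89.0 × 10/12.00 = 74.1 L/s.

U_p ≈ 74.1 L/s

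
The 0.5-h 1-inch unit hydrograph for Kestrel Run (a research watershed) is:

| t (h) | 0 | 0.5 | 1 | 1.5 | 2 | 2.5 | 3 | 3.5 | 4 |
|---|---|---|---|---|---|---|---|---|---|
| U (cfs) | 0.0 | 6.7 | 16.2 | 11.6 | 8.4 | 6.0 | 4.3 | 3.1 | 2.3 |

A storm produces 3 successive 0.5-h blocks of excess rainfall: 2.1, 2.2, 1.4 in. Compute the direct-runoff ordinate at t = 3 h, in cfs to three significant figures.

Q ≈ 34.0 cfs

By discrete convolution, Q_j = Σ (P_i / 1 in) · U_{j−i}.
At t = 3 h (j=6): Q = (2.1/1)·4.3 + (2.2/1)·6.0 + (1.4/1)·8.4 = 34.0 cfs.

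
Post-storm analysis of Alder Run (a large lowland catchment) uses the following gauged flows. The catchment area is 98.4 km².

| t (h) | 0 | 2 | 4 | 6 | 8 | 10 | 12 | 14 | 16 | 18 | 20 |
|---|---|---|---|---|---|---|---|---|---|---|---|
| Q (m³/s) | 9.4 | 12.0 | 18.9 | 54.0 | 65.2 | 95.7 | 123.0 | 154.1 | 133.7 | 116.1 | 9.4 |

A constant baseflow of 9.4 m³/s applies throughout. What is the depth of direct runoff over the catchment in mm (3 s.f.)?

d ≈ 50.3 mm

Direct runoff: 0.0, 2.6, 9.5, 44.6, 55.8, 86.3, 113.6, 144.7, 124.3, 106.7, 0.0 m³/s; ΣQ_DR = 688.1 m³/s.
V = ΣQ_DR · Δt = 688.1 × 7200 s = 4.954 × 10^6 m³.
Over A = 98.4 km², depth = V / A = 50.3 mm.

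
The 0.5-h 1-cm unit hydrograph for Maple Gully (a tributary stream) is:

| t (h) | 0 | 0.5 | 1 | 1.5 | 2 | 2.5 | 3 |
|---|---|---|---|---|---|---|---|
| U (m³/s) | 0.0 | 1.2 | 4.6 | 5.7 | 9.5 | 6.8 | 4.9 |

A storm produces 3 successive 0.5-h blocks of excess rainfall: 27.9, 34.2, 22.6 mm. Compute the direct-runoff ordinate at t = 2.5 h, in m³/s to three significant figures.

By discrete convolution, Q_j = Σ (P_i / 10 mm) · U_{j−i}.
At t = 2.5 h (j=5): Q = (27.9/10)·6.8 + (34.2/10)·9.5 + (22.6/10)·5.7 = 64.3 m³/s.

Q ≈ 64.3 m³/s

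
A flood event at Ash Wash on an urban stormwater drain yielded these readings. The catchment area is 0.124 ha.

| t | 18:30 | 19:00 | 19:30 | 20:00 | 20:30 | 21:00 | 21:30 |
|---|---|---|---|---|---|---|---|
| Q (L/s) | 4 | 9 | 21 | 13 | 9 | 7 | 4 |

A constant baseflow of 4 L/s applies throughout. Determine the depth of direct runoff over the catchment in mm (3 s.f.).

d ≈ 56.6 mm

Direct runoff: 0.0, 5.0, 17.0, 9.0, 5.0, 3.0, 0.0 L/s; ΣQ_DR = 39.00 L/s.
V = ΣQ_DR · Δt = 39.00 × 1800 s = 70200 L.
Over A = 0.124 ha, depth = V / A = 56.6 mm.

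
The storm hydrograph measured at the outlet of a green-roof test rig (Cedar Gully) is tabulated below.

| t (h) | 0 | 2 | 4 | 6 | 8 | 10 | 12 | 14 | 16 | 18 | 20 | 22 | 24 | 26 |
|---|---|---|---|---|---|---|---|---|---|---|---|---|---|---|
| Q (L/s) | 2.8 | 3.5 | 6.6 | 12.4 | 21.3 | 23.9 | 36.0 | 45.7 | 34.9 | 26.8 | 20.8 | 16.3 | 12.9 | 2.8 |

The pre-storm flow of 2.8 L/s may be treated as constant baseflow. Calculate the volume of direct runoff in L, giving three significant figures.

V ≈ 1.64 × 10^6 L

Direct-runoff ordinates (Q − Q_b): 0.0, 0.7, 3.8, 9.6, 18.5, 21.1, 33.2, 42.9, 32.1, 24.0, 18.0, 13.5, 10.1, 0.0 L/s.
ΣQ_DR = 227.5 L/s.
With Δt = 2 h = 7200 s, V = ΣQ_DR · Δt = 227.5 × 7200 = 1.64 × 10^6 L.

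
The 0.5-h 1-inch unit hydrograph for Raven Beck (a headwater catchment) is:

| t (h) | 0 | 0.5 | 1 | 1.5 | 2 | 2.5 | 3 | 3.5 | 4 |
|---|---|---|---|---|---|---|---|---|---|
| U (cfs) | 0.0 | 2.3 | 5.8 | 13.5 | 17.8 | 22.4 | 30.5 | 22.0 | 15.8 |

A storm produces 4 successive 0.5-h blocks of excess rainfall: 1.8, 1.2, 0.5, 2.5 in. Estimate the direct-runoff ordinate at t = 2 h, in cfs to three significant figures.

Q ≈ 56.9 cfs

By discrete convolution, Q_j = Σ (P_i / 1 in) · U_{j−i}.
At t = 2 h (j=4): Q = (1.8/1)·17.8 + (1.2/1)·13.5 + (0.5/1)·5.8 + (2.5/1)·2.3 = 56.9 cfs.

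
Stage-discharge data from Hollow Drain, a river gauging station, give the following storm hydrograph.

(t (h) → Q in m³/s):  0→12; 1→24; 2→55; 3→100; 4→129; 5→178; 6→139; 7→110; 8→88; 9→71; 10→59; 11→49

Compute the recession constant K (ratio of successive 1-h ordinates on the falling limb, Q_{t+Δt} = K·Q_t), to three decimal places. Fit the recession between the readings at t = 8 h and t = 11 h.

Using the recession-limb readings at t = 8 h and t = 11 h: Q falls from 88 to 49 m³/s over 3 intervals.
K = (Q₂/Q₁)^(1/3) = (49/88)^(1/3) = 0.823.

K ≈ 0.823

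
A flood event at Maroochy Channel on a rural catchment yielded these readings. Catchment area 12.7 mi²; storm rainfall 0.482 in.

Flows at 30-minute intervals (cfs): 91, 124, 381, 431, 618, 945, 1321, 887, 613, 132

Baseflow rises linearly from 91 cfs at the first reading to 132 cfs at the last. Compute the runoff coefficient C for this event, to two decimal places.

C ≈ 0.56

ΣQ_DR = 4428 cfs; V = ΣQ_DR·Δt = 7.970 × 10^6 ft³.
Runoff depth d = V / A = 0.2701 in.
C = d / P = 0.2701 / 0.482 = 0.56.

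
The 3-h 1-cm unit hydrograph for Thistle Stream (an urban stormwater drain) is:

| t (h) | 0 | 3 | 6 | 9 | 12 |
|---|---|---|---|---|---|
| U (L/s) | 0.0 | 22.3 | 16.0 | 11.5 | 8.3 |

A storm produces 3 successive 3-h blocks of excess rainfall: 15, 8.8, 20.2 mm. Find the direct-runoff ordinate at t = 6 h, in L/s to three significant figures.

By discrete convolution, Q_j = Σ (P_i / 10 mm) · U_{j−i}.
At t = 6 h (j=2): Q = (15/10)·16.0 + (8.8/10)·22.3 + (20.2/10)·0.0 = 43.6 L/s.

Q ≈ 43.6 L/s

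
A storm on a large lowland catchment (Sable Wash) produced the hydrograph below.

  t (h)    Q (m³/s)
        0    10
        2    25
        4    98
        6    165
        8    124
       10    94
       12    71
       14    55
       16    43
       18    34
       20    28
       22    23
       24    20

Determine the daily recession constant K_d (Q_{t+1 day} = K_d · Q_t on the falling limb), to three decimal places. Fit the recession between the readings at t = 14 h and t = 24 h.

K_d ≈ 0.088

Between t = 14 h and t = 24 h the flow falls from 55 to 20 m³/s over 5×2 h = 10 h.
Per-interval ratio K = (20/55)^(1/5) = 0.8168; K_d = K^(24/2) = 0.088.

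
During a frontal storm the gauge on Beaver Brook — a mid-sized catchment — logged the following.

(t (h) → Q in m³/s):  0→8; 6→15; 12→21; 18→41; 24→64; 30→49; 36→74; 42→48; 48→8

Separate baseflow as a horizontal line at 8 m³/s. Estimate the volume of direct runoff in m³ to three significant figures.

Direct-runoff ordinates (Q − Q_b): 0.0, 7.0, 13.0, 33.0, 56.0, 41.0, 66.0, 40.0, 0.0 m³/s.
ΣQ_DR = 256.0 m³/s.
With Δt = 6 h = 21600 s, V = ΣQ_DR · Δt = 256.0 × 21600 = 5.53 × 10^6 m³.

V ≈ 5.53 × 10^6 m³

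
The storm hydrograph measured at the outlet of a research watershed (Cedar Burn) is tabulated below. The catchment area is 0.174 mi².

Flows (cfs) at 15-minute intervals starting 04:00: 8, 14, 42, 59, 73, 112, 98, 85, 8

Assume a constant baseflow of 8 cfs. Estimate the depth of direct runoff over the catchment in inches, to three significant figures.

Direct runoff: 0.0, 6.0, 34.0, 51.0, 65.0, 104.0, 90.0, 77.0, 0.0 cfs; ΣQ_DR = 427.0 cfs.
V = ΣQ_DR · Δt = 427.0 × 900 s = 3.843 × 10^5 ft³.
Over A = 0.174 mi², depth = V / A = 0.951 in.

d ≈ 0.951 in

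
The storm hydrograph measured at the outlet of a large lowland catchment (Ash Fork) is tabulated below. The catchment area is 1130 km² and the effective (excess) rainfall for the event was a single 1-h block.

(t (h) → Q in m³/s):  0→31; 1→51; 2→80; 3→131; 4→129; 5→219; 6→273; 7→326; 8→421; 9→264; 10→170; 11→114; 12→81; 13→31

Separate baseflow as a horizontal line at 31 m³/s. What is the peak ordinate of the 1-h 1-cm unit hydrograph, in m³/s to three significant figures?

U_p ≈ 649 m³/s

Direct runoff: 0.0, 20.0, 49.0, 100.0, 98.0, 188.0, 242.0, 295.0, 390.0, 233.0, 139.0, 83.0, 50.0, 0.0 m³/s; ΣQ_DR = 1887 m³/s, peak = 390.0 m³/s.
Runoff depth d = ΣQ_DR·Δt / A = 1887 × 3600 / (1130 km²) = 6.012 mm.
The 1-cm UH is the DRH scaled by (10 mm)/d, so U_p = 390.0 × 10/6.012 = 649 m³/s.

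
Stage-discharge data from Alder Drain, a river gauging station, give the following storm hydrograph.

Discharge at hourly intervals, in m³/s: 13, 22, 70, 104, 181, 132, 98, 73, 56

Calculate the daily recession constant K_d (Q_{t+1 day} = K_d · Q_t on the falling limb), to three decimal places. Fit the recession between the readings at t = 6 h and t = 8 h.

K_d ≈ 0.001

Between t = 6 h and t = 8 h the flow falls from 98 to 56 m³/s over 2×1 h = 2 h.
Per-interval ratio K = (56/98)^(1/2) = 0.7559; K_d = K^(24/1) = 0.001.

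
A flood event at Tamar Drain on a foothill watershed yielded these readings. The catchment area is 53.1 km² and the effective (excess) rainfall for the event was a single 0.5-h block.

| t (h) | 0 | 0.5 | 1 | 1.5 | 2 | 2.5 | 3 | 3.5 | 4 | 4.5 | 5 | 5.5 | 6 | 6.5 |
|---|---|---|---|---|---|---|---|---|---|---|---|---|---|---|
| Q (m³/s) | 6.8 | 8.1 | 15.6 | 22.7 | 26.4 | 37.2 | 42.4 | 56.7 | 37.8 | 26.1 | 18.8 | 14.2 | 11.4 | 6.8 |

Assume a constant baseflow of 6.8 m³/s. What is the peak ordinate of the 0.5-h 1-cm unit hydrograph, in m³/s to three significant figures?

Direct runoff: 0.0, 1.3, 8.8, 15.9, 19.6, 30.4, 35.6, 49.9, 31.0, 19.3, 12.0, 7.4, 4.6, 0.0 m³/s; ΣQ_DR = 235.8 m³/s, peak = 49.9 m³/s.
Runoff depth d = ΣQ_DR·Δt / A = 235.8 × 1800 / (53.1 km²) = 7.993 mm.
The 1-cm UH is the DRH scaled by (10 mm)/d, so U_p = 49.9 × 10/7.993 = 62.4 m³/s.

U_p ≈ 62.4 m³/s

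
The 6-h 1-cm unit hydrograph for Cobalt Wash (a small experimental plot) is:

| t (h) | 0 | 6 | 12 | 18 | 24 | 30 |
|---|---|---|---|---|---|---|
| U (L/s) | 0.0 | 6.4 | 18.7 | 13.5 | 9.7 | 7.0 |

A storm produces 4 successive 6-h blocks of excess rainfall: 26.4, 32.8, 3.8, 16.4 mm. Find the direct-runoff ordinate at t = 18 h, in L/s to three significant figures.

By discrete convolution, Q_j = Σ (P_i / 10 mm) · U_{j−i}.
At t = 18 h (j=3): Q = (26.4/10)·13.5 + (32.8/10)·18.7 + (3.8/10)·6.4 + (16.4/10)·0.0 = 99.4 L/s.

Q ≈ 99.4 L/s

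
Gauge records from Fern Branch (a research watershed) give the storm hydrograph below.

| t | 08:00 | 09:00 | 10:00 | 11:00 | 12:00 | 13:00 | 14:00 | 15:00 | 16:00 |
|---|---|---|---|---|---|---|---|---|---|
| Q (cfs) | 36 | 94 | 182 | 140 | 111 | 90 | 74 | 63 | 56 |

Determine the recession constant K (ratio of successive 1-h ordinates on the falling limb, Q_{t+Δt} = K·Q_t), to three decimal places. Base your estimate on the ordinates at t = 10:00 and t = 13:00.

Using the recession-limb readings at t = 10:00 and t = 13:00: Q falls from 182 to 90 cfs over 3 intervals.
K = (Q₂/Q₁)^(1/3) = (90/182)^(1/3) = 0.791.

K ≈ 0.791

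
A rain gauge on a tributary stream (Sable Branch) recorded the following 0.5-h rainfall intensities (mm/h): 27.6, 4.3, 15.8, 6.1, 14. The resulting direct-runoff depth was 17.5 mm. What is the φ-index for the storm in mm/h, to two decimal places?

φ ≈ 7.47 mm/h

Only the 3 blocks with intensity above φ contribute runoff: 27.6, 15.8, 14 mm/h.
Σ(I−φ)·Δt = d  ⇒  (27.6+15.8+14 − 3φ)·0.5 = 17.5
φ = (57.40 − 17.5/0.5) / 3 = 7.47 mm/h.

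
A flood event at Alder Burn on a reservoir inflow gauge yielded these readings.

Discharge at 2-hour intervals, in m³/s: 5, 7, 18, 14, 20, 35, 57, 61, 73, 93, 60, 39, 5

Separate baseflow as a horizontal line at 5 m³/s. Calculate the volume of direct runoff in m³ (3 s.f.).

V ≈ 3.04 × 10^6 m³

Direct-runoff ordinates (Q − Q_b): 0.0, 2.0, 13.0, 9.0, 15.0, 30.0, 52.0, 56.0, 68.0, 88.0, 55.0, 34.0, 0.0 m³/s.
ΣQ_DR = 422.0 m³/s.
With Δt = 2 h = 7200 s, V = ΣQ_DR · Δt = 422.0 × 7200 = 3.04 × 10^6 m³.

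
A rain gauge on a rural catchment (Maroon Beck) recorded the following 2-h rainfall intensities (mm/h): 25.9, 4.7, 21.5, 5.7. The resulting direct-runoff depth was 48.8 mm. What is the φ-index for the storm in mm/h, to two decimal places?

φ ≈ 11.50 mm/h

Only the 2 blocks with intensity above φ contribute runoff: 25.9, 21.5 mm/h.
Σ(I−φ)·Δt = d  ⇒  (25.9+21.5 − 2φ)·2 = 48.8
φ = (47.40 − 48.8/2) / 2 = 11.50 mm/h.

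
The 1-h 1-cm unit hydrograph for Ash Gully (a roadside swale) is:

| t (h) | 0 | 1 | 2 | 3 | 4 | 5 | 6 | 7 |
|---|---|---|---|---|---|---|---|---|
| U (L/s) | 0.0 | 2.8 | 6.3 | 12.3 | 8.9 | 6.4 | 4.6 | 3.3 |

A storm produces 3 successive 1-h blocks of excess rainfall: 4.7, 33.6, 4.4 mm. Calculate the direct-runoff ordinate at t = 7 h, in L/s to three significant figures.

Q ≈ 19.8 L/s

By discrete convolution, Q_j = Σ (P_i / 10 mm) · U_{j−i}.
At t = 7 h (j=7): Q = (4.7/10)·3.3 + (33.6/10)·4.6 + (4.4/10)·6.4 = 19.8 L/s.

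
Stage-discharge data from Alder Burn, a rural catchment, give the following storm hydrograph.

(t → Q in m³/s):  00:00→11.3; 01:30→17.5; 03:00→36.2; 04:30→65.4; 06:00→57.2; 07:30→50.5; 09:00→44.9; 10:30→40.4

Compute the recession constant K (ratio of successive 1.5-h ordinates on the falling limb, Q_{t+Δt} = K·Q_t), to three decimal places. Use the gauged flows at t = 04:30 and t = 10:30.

Using the recession-limb readings at t = 04:30 and t = 10:30: Q falls from 65.4 to 40.4 m³/s over 4 intervals.
K = (Q₂/Q₁)^(1/4) = (40.4/65.4)^(1/4) = 0.887.

K ≈ 0.887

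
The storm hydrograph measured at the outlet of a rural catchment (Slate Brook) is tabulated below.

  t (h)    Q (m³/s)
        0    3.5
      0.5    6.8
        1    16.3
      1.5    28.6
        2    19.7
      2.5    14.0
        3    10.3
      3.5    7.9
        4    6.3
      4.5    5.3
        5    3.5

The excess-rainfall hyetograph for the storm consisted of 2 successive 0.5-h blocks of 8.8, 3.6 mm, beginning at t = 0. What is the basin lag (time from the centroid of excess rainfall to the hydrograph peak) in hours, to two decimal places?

t_L ≈ 1.10 h

Centroid of excess rainfall: t_c = Σ P_i·t̄_i / ΣP_i = 0.3952 h (block centres at 0.25, 0.75 h).
Hydrograph peak occurs at t = 1.5 h, so basin lag t_L = 1.5 − 0.3952 = 1.10 h.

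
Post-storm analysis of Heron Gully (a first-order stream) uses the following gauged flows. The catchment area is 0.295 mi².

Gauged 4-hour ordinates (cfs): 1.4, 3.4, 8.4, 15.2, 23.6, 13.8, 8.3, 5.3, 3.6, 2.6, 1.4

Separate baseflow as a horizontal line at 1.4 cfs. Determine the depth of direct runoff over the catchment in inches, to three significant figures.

Direct runoff: 0.0, 2.0, 7.0, 13.8, 22.2, 12.4, 6.9, 3.9, 2.2, 1.2, 0.0 cfs; ΣQ_DR = 71.60 cfs.
V = ΣQ_DR · Δt = 71.60 × 14400 s = 1.031 × 10^6 ft³.
Over A = 0.295 mi², depth = V / A = 1.50 in.

d ≈ 1.50 in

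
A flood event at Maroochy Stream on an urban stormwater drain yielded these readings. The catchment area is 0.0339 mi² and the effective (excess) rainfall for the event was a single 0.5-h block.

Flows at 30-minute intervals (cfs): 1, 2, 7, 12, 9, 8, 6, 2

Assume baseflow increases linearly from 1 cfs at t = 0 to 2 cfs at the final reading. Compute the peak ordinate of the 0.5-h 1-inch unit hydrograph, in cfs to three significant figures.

Direct runoff: 0.00, 0.86, 5.71, 10.57, 7.43, 6.29, 4.14, 0.00 cfs; ΣQ_DR = 35.00 cfs, peak = 10.57 cfs.
Runoff depth d = ΣQ_DR·Δt / A = 35.00 × 1800 / (0.0339 mi²) = 0.7999 in.
The 1-inch UH is the DRH scaled by (1 in)/d, so U_p = 10.57 × 1/0.7999 = 13.2 cfs.

U_p ≈ 13.2 cfs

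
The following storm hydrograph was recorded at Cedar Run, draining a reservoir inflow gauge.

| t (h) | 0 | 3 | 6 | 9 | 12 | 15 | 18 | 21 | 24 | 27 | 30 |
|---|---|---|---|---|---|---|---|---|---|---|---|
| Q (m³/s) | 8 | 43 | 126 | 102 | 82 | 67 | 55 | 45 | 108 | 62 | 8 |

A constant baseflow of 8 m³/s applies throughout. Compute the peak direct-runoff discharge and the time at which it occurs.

Subtracting baseflow gives direct-runoff ordinates: 0.0, 35.0, 118.0, 94.0, 74.0, 59.0, 47.0, 37.0, 100.0, 54.0, 0.0 m³/s.
The maximum is 118.0 m³/s, occurring at the reading for t = 6 h.

Q_p = 118.0 m³/s at t = 6 h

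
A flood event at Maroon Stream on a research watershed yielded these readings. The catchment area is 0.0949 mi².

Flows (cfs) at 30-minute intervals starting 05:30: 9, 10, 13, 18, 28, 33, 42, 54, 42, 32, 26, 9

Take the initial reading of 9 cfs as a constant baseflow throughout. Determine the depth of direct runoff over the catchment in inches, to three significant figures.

d ≈ 1.70 in

Direct runoff: 0.0, 1.0, 4.0, 9.0, 19.0, 24.0, 33.0, 45.0, 33.0, 23.0, 17.0, 0.0 cfs; ΣQ_DR = 208.0 cfs.
V = ΣQ_DR · Δt = 208.0 × 1800 s = 3.744 × 10^5 ft³.
Over A = 0.0949 mi², depth = V / A = 1.70 in.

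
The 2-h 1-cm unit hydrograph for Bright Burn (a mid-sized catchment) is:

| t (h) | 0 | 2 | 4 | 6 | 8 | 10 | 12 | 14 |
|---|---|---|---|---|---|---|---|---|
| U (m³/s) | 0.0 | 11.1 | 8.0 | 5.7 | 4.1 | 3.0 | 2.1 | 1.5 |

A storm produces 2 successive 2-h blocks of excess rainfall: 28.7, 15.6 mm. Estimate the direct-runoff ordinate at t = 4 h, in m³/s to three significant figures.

Q ≈ 40.3 m³/s

By discrete convolution, Q_j = Σ (P_i / 10 mm) · U_{j−i}.
At t = 4 h (j=2): Q = (28.7/10)·8.0 + (15.6/10)·11.1 = 40.3 m³/s.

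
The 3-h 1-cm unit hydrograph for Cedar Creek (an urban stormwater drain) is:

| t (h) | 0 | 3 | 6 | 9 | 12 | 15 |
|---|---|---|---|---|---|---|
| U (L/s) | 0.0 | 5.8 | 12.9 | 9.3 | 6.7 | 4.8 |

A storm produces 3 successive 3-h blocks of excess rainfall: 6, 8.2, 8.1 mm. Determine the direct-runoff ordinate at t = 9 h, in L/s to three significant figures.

Q ≈ 20.9 L/s

By discrete convolution, Q_j = Σ (P_i / 10 mm) · U_{j−i}.
At t = 9 h (j=3): Q = (6/10)·9.3 + (8.2/10)·12.9 + (8.1/10)·5.8 = 20.9 L/s.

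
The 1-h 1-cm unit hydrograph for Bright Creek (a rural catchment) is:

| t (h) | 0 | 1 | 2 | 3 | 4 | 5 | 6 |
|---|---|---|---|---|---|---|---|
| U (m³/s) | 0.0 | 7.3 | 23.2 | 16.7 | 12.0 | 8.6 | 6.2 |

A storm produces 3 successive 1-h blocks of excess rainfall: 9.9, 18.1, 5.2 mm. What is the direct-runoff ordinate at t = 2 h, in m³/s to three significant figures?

By discrete convolution, Q_j = Σ (P_i / 10 mm) · U_{j−i}.
At t = 2 h (j=2): Q = (9.9/10)·23.2 + (18.1/10)·7.3 + (5.2/10)·0.0 = 36.2 m³/s.

Q ≈ 36.2 m³/s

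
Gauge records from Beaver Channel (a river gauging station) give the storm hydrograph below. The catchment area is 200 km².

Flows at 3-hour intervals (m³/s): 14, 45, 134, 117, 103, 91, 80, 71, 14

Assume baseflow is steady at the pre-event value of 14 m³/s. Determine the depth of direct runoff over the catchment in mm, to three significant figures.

Direct runoff: 0.0, 31.0, 120.0, 103.0, 89.0, 77.0, 66.0, 57.0, 0.0 m³/s; ΣQ_DR = 543.0 m³/s.
V = ΣQ_DR · Δt = 543.0 × 10800 s = 5.864 × 10^6 m³.
Over A = 200 km², depth = V / A = 29.3 mm.

d ≈ 29.3 mm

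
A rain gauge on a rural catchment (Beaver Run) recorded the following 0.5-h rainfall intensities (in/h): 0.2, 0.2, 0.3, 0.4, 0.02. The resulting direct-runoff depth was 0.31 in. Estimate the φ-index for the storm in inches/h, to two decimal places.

Only the 4 blocks with intensity above φ contribute runoff: 0.2, 0.2, 0.3, 0.4 in/h.
Σ(I−φ)·Δt = d  ⇒  (0.2+0.2+0.3+0.4 − 4φ)·0.5 = 0.31
φ = (1.100 − 0.31/0.5) / 4 = 0.12 in/h.

φ ≈ 0.12 in/h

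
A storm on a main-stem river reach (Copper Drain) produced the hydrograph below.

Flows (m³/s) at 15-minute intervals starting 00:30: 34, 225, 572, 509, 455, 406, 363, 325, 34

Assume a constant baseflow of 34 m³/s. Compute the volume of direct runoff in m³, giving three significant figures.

Direct-runoff ordinates (Q − Q_b): 0.0, 191.0, 538.0, 475.0, 421.0, 372.0, 329.0, 291.0, 0.0 m³/s.
ΣQ_DR = 2617 m³/s.
With Δt = 0.25 h = 900 s, V = ΣQ_DR · Δt = 2617 × 900 = 2.36 × 10^6 m³.

V ≈ 2.36 × 10^6 m³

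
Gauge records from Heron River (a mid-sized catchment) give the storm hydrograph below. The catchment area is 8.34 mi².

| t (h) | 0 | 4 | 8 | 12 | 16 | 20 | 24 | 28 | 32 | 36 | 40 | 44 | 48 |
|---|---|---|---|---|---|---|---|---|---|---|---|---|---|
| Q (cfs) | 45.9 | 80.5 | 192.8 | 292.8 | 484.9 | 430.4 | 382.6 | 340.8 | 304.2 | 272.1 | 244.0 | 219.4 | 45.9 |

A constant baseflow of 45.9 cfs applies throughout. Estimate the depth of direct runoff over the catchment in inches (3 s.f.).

d ≈ 2.04 in

Direct runoff: 0.0, 34.6, 146.9, 246.9, 439.0, 384.5, 336.7, 294.9, 258.3, 226.2, 198.1, 173.5, 0.0 cfs; ΣQ_DR = 2740 cfs.
V = ΣQ_DR · Δt = 2740 × 14400 s = 3.945 × 10^7 ft³.
Over A = 8.34 mi², depth = V / A = 2.04 in.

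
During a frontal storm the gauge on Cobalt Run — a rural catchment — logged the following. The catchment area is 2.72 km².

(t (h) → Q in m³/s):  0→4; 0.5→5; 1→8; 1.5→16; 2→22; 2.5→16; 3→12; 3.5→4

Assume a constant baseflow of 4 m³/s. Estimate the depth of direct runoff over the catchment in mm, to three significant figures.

d ≈ 36.4 mm

Direct runoff: 0.0, 1.0, 4.0, 12.0, 18.0, 12.0, 8.0, 0.0 m³/s; ΣQ_DR = 55.00 m³/s.
V = ΣQ_DR · Δt = 55.00 × 1800 s = 99000 m³.
Over A = 2.72 km², depth = V / A = 36.4 mm.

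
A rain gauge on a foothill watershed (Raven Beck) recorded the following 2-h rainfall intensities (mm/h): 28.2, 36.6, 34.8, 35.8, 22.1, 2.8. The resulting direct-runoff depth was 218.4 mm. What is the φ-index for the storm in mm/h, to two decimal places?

φ ≈ 9.66 mm/h

Only the 5 blocks with intensity above φ contribute runoff: 28.2, 36.6, 34.8, 35.8, 22.1 mm/h.
Σ(I−φ)·Δt = d  ⇒  (28.2+36.6+34.8+35.8+22.1 − 5φ)·2 = 218.4
φ = (157.5 − 218.4/2) / 5 = 9.66 mm/h.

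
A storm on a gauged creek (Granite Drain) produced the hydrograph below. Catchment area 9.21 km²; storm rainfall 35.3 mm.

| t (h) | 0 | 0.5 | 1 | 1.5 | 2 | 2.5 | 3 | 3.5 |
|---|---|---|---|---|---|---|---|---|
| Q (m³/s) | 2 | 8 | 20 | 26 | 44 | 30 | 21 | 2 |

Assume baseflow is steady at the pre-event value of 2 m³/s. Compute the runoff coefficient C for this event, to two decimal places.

C ≈ 0.76

ΣQ_DR = 137.0 m³/s; V = ΣQ_DR·Δt = 2.466 × 10^5 m³.
Runoff depth d = V / A = 26.78 mm.
C = d / P = 26.78 / 35.3 = 0.76.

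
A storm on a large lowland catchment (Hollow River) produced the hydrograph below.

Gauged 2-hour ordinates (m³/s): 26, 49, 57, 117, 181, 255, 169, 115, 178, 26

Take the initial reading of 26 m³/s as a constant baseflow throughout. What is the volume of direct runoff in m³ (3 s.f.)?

Direct-runoff ordinates (Q − Q_b): 0.0, 23.0, 31.0, 91.0, 155.0, 229.0, 143.0, 89.0, 152.0, 0.0 m³/s.
ΣQ_DR = 913.0 m³/s.
With Δt = 2 h = 7200 s, V = ΣQ_DR · Δt = 913.0 × 7200 = 6.57 × 10^6 m³.

V ≈ 6.57 × 10^6 m³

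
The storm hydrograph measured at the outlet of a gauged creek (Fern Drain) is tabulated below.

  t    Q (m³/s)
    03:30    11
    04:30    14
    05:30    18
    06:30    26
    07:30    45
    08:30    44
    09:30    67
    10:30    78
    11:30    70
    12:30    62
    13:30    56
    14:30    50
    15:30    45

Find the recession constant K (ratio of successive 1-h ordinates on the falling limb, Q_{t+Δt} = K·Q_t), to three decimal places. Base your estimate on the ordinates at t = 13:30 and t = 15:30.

Using the recession-limb readings at t = 13:30 and t = 15:30: Q falls from 56 to 45 m³/s over 2 intervals.
K = (Q₂/Q₁)^(1/2) = (45/56)^(1/2) = 0.896.

K ≈ 0.896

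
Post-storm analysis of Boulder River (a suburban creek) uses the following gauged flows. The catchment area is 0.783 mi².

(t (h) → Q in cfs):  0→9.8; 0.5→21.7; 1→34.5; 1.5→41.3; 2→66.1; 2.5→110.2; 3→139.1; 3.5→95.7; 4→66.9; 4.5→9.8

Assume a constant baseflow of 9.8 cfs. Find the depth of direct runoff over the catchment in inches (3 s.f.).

d ≈ 0.492 in

Direct runoff: 0.0, 11.9, 24.7, 31.5, 56.3, 100.4, 129.3, 85.9, 57.1, 0.0 cfs; ΣQ_DR = 497.1 cfs.
V = ΣQ_DR · Δt = 497.1 × 1800 s = 8.948 × 10^5 ft³.
Over A = 0.783 mi², depth = V / A = 0.492 in.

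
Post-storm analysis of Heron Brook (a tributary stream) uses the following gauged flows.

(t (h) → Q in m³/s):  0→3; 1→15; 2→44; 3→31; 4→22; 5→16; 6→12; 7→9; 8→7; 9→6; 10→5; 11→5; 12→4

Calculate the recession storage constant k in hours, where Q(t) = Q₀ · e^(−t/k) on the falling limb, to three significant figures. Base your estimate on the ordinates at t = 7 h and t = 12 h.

On the falling limb, Q drops from 9 to 4 m³/s between t = 7 h and t = 12 h (Δt = 5 h).
k = −Δt / ln(Q₂/Q₁) = −5 / ln(4/9) = 6.17 h.

k ≈ 6.17 h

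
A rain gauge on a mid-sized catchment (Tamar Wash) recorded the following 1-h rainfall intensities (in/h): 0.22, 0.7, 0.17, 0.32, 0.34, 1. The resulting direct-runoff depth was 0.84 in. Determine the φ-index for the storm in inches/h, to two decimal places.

Only the 2 blocks with intensity above φ contribute runoff: 0.7, 1 in/h.
Σ(I−φ)·Δt = d  ⇒  (0.7+1 − 2φ)·1 = 0.84
φ = (1.700 − 0.84/1) / 2 = 0.43 in/h.

φ ≈ 0.43 in/h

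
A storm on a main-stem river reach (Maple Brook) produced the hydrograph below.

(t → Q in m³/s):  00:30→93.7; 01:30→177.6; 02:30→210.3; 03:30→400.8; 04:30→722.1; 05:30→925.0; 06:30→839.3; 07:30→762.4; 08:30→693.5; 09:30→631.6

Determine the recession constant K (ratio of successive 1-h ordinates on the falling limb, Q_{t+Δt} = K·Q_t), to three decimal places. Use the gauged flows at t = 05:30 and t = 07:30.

Using the recession-limb readings at t = 05:30 and t = 07:30: Q falls from 925.0 to 762.4 m³/s over 2 intervals.
K = (Q₂/Q₁)^(1/2) = (762.4/925.0)^(1/2) = 0.908.

K ≈ 0.908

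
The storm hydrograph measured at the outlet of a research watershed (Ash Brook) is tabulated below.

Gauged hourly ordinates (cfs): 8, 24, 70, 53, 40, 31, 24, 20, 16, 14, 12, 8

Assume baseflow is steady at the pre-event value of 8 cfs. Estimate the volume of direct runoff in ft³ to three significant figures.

V ≈ 8.06 × 10^5 ft³

Direct-runoff ordinates (Q − Q_b): 0.0, 16.0, 62.0, 45.0, 32.0, 23.0, 16.0, 12.0, 8.0, 6.0, 4.0, 0.0 cfs.
ΣQ_DR = 224.0 cfs.
With Δt = 1 h = 3600 s, V = ΣQ_DR · Δt = 224.0 × 3600 = 8.06 × 10^5 ft³.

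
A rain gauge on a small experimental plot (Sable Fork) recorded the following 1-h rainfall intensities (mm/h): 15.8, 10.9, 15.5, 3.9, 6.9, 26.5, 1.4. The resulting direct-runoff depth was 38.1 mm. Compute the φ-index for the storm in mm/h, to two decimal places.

φ ≈ 7.65 mm/h

Only the 4 blocks with intensity above φ contribute runoff: 15.8, 10.9, 15.5, 26.5 mm/h.
Σ(I−φ)·Δt = d  ⇒  (15.8+10.9+15.5+26.5 − 4φ)·1 = 38.1
φ = (68.70 − 38.1/1) / 4 = 7.65 mm/h.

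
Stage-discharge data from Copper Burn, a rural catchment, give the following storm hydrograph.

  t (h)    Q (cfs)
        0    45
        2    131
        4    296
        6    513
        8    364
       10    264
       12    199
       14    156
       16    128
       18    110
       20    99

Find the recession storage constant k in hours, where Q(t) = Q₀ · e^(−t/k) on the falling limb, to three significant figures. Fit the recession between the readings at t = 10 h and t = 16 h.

On the falling limb, Q drops from 264 to 128 cfs between t = 10 h and t = 16 h (Δt = 6 h).
k = −Δt / ln(Q₂/Q₁) = −6 / ln(128/264) = 8.29 h.

k ≈ 8.29 h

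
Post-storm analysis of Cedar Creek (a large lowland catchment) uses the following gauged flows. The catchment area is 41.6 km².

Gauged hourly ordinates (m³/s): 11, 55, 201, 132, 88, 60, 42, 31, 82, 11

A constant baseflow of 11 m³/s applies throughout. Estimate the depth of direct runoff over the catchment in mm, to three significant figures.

d ≈ 52.2 mm

Direct runoff: 0.0, 44.0, 190.0, 121.0, 77.0, 49.0, 31.0, 20.0, 71.0, 0.0 m³/s; ΣQ_DR = 603.0 m³/s.
V = ΣQ_DR · Δt = 603.0 × 3600 s = 2.171 × 10^6 m³.
Over A = 41.6 km², depth = V / A = 52.2 mm.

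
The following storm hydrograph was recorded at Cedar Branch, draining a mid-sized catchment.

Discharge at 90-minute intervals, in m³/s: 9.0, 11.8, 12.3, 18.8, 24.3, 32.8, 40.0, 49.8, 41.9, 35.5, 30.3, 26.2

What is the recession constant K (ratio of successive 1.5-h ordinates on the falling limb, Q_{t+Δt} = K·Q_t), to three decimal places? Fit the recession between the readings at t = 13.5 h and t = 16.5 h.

K ≈ 0.859

Using the recession-limb readings at t = 13.5 h and t = 16.5 h: Q falls from 35.5 to 26.2 m³/s over 2 intervals.
K = (Q₂/Q₁)^(1/2) = (26.2/35.5)^(1/2) = 0.859.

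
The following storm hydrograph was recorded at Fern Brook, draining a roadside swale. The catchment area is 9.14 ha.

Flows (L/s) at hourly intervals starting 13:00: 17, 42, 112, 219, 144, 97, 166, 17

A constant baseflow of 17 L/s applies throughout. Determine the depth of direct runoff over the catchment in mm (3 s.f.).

d ≈ 26.7 mm

Direct runoff: 0.0, 25.0, 95.0, 202.0, 127.0, 80.0, 149.0, 0.0 L/s; ΣQ_DR = 678.0 L/s.
V = ΣQ_DR · Δt = 678.0 × 3600 s = 2.441 × 10^6 L.
Over A = 9.14 ha, depth = V / A = 26.7 mm.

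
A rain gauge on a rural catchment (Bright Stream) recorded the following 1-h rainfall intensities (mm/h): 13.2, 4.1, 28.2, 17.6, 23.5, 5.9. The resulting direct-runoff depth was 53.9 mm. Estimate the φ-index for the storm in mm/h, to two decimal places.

φ ≈ 7.15 mm/h

Only the 4 blocks with intensity above φ contribute runoff: 13.2, 28.2, 17.6, 23.5 mm/h.
Σ(I−φ)·Δt = d  ⇒  (13.2+28.2+17.6+23.5 − 4φ)·1 = 53.9
φ = (82.50 − 53.9/1) / 4 = 7.15 mm/h.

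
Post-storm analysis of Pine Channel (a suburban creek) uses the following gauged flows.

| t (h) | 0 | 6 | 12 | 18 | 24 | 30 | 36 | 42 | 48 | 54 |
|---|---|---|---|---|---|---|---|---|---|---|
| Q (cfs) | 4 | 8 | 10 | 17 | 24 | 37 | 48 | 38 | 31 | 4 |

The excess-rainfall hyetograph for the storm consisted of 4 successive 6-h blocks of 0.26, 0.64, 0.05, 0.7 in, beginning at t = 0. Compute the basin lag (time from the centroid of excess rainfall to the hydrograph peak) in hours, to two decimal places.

Centroid of excess rainfall: t_c = Σ P_i·t̄_i / ΣP_i = 13.3273 h (block centres at 3, 9, 15, 21 h).
Hydrograph peak occurs at t = 36 h, so basin lag t_L = 36 − 13.3273 = 22.67 h.

t_L ≈ 22.67 h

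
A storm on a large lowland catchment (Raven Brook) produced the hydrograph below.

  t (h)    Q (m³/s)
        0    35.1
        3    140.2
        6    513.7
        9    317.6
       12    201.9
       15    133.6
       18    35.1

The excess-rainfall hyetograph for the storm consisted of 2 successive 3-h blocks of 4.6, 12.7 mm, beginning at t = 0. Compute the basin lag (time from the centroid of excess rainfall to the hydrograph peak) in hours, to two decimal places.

t_L ≈ 2.30 h

Centroid of excess rainfall: t_c = Σ P_i·t̄_i / ΣP_i = 3.7023 h (block centres at 1.5, 4.5 h).
Hydrograph peak occurs at t = 6 h, so basin lag t_L = 6 − 3.7023 = 2.30 h.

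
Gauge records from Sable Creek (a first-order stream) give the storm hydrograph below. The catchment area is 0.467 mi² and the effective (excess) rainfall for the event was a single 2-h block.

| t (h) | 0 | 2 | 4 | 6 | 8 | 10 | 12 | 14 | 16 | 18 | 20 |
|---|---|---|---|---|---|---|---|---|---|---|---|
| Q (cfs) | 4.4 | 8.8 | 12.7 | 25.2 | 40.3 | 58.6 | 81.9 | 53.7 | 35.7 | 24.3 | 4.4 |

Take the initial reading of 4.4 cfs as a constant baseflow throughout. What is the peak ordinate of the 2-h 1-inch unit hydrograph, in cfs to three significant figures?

Direct runoff: 0.0, 4.4, 8.3, 20.8, 35.9, 54.2, 77.5, 49.3, 31.3, 19.9, 0.0 cfs; ΣQ_DR = 301.6 cfs, peak = 77.5 cfs.
Runoff depth d = ΣQ_DR·Δt / A = 301.6 × 7200 / (0.467 mi²) = 2.002 in.
The 1-inch UH is the DRH scaled by (1 in)/d, so U_p = 77.5 × 1/2.002 = 38.7 cfs.

U_p ≈ 38.7 cfs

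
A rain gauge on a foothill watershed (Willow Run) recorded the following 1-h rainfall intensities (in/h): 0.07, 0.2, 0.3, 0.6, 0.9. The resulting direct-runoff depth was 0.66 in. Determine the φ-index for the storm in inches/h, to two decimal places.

Only the 2 blocks with intensity above φ contribute runoff: 0.6, 0.9 in/h.
Σ(I−φ)·Δt = d  ⇒  (0.6+0.9 − 2φ)·1 = 0.66
φ = (1.500 − 0.66/1) / 2 = 0.42 in/h.

φ ≈ 0.42 in/h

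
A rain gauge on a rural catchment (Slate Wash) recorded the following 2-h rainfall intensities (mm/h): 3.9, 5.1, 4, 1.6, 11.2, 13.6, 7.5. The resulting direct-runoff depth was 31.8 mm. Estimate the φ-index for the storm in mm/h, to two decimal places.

φ ≈ 5.47 mm/h

Only the 3 blocks with intensity above φ contribute runoff: 11.2, 13.6, 7.5 mm/h.
Σ(I−φ)·Δt = d  ⇒  (11.2+13.6+7.5 − 3φ)·2 = 31.8
φ = (32.30 − 31.8/2) / 3 = 5.47 mm/h.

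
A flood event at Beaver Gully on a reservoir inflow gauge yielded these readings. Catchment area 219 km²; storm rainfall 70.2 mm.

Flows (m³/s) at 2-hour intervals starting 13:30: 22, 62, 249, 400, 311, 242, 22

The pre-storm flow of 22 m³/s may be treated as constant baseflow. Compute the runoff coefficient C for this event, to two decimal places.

ΣQ_DR = 1154 m³/s; V = ΣQ_DR·Δt = 8.309 × 10^6 m³.
Runoff depth d = V / A = 37.94 mm.
C = d / P = 37.94 / 70.2 = 0.54.

C ≈ 0.54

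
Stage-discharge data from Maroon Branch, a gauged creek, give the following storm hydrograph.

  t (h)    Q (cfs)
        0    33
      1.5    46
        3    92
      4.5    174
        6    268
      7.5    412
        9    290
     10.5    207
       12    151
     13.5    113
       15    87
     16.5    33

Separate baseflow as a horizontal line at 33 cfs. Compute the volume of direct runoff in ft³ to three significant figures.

Direct-runoff ordinates (Q − Q_b): 0.0, 13.0, 59.0, 141.0, 235.0, 379.0, 257.0, 174.0, 118.0, 80.0, 54.0, 0.0 cfs.
ΣQ_DR = 1510 cfs.
With Δt = 1.5 h = 5400 s, V = ΣQ_DR · Δt = 1510 × 5400 = 8.15 × 10^6 ft³.

V ≈ 8.15 × 10^6 ft³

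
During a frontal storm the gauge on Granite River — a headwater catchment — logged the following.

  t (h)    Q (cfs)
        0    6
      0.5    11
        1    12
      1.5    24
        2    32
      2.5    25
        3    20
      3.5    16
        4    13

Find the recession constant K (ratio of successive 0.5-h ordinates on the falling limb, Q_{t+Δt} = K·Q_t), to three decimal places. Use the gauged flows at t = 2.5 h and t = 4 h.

Using the recession-limb readings at t = 2.5 h and t = 4 h: Q falls from 25 to 13 cfs over 3 intervals.
K = (Q₂/Q₁)^(1/3) = (13/25)^(1/3) = 0.804.

K ≈ 0.804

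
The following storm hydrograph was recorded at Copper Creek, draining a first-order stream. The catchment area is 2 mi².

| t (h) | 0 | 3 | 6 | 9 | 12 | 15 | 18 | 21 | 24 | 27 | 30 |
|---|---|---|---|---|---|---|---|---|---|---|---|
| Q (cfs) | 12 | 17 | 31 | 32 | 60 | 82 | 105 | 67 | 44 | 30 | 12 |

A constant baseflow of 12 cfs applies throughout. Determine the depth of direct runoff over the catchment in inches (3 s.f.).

d ≈ 0.837 in

Direct runoff: 0.0, 5.0, 19.0, 20.0, 48.0, 70.0, 93.0, 55.0, 32.0, 18.0, 0.0 cfs; ΣQ_DR = 360.0 cfs.
V = ΣQ_DR · Δt = 360.0 × 10800 s = 3.888 × 10^6 ft³.
Over A = 2 mi², depth = V / A = 0.837 in.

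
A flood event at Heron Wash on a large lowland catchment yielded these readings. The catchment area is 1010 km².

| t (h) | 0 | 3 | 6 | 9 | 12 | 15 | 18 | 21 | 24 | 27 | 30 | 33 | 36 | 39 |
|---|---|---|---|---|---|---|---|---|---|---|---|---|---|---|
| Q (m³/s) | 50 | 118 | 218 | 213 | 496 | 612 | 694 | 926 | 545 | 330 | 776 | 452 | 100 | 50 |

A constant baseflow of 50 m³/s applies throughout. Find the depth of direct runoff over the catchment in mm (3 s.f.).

Direct runoff: 0.0, 68.0, 168.0, 163.0, 446.0, 562.0, 644.0, 876.0, 495.0, 280.0, 726.0, 402.0, 50.0, 0.0 m³/s; ΣQ_DR = 4880 m³/s.
V = ΣQ_DR · Δt = 4880 × 10800 s = 5.270 × 10^7 m³.
Over A = 1010 km², depth = V / A = 52.2 mm.

d ≈ 52.2 mm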